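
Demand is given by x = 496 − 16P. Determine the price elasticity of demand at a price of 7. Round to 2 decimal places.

At P = 7, x = 384.
dx/dP = −16.
Point elasticity E = (dx/dP)·(P/x) = -16 × 7/384 ≈ -0.29.
|E| < 1, so demand is inelastic at this price.

-0.29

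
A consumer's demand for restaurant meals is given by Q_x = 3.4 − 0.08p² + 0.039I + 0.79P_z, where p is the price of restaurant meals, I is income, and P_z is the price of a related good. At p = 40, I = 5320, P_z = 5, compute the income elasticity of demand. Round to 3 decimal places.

2.389

Evaluating quantity at (p, I, P_z) gives Q_x = 3.4 − 0.08(40)² + 0.039(5320) + 0.79(5) = 3.4 − 128 + 207.48 + 3.95 = 86.83.
∂Q_x/∂I = +0.039, so E_I = 0.039·(5320/86.83) ≈ 2.389.
E_I > 1: normal good (luxury).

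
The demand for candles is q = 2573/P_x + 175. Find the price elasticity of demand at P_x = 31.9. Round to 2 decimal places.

At P_x = 31.9, q = 255.6583.
dq/dP_x = −2573/P_x² = −2.5285.
Point elasticity E = (dq/dP_x)·(P_x/q) = -2.5285 × 31.9/255.6583 ≈ -0.32.
|E| < 1, so demand is inelastic at this price.

-0.32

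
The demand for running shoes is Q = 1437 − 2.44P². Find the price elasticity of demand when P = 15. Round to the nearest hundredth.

-1.24

At P = 15, Q = 888.
dQ/dP = −2·2.44·P = −73.2.
Point elasticity E = (dQ/dP)·(P/Q) = -73.2 × 15/888 ≈ -1.24.
|E| > 1, so demand is elastic at this price.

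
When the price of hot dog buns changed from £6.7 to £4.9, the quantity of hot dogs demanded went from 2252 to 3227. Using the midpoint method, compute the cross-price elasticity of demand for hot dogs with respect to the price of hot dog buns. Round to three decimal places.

%ΔQ_x = (3227 − 2252)/[(2252+3227)/2] = 975/2739.5 ≈ 0.3559.
%ΔP_y = (4.9 − 6.7)/[(6.7+4.9)/2] ≈ -0.3103.
E_xy = 0.3559/-0.3103 ≈ -1.147.
E_xy < 0, so hot dogs and hot dog buns are complements.

-1.147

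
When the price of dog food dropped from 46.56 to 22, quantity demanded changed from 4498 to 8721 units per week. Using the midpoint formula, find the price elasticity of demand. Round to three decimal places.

%ΔQ = (8721 − 4498)/[(4498 + 8721)/2] = 4223/6609.5 ≈ 0.6389.
%Δp = (22 − 46.56)/[(46.56 + 22)/2] = -24.56/34.28 ≈ -0.7165.
Arc elasticity E = %ΔQ/%Δp ≈ 0.6389/-0.7165 ≈ -0.892.
|E| < 1: demand is inelastic over this range.

-0.892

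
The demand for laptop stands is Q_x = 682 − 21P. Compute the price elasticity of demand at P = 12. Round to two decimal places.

-0.59

At P = 12, Q_x = 430.
dQ_x/dP = −21.
Point elasticity E = (dQ_x/dP)·(P/Q_x) = -21 × 12/430 ≈ -0.59.
|E| < 1, so demand is inelastic at this price.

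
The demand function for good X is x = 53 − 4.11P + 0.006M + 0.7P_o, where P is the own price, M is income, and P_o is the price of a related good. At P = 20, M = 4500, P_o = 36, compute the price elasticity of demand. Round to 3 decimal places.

-3.574

Substituting, x = 53 − 4.11(20) + 0.006(4500) + 0.7(36) = 53 − 82.2 + 27 + 25.2 = 23.
∂x/∂P = −4.11, so E_p = (−4.11)·(20/23) ≈ -3.574.
|E_p| > 1: demand is elastic.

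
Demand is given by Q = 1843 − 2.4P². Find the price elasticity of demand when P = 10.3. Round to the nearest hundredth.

At P = 10.3, Q = 1588.384.
dQ/dP = −2·2.4·P = −49.44.
Point elasticity E = (dQ/dP)·(P/Q) = -49.44 × 10.3/1588.384 ≈ -0.32.
|E| < 1, so demand is inelastic at this price.

-0.32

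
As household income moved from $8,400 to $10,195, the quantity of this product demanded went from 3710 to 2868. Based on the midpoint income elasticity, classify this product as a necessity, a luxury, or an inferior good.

inferior

%ΔQ = (2868 − 3710)/[(3710+2868)/2] = -842/3289 ≈ -0.2560.
%ΔY = (10,195 − 8,400)/[(8,400+10,195)/2] = 1795/9297.5 ≈ 0.1931.
E_I = %ΔQ/%ΔY ≈ -1.326.
E_I < 0: inferior good.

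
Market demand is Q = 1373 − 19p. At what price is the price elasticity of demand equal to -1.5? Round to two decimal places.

Set −bp/(a − bp) = −1.5 ⇒ bp = 1.5(a − bp) ⇒ bp(1+1.5) = 1.5·a.
p = 1.5·1373/(19·2.5) ≈ 43.36.

43.36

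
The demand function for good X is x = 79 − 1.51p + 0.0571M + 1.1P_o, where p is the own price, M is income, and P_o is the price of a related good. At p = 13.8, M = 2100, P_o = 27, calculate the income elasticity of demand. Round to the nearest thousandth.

x = 79 − 1.51(13.8) + 0.0571(2100) + 1.1(27) = 79 − 20.838 + 119.91 + 29.7 = 207.772.
∂x/∂M = +0.0571, so E_I = 0.0571·(2100/207.772) ≈ 0.577.
E_I ∈ (0,1): normal good (necessity).

0.577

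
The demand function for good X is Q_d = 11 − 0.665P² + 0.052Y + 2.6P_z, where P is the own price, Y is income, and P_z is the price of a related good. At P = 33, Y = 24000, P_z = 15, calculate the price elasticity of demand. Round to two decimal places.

Evaluating quantity at (P, Y, P_z) gives Q_d = 11 − 0.665(33)² + 0.052(24000) + 2.6(15) = 11 − 724.185 + 1248 + 39 = 573.815.
∂Q_d/∂P = −2·0.665·P = -43.89, so E_p = -43.89·(33/573.815) ≈ -2.52.
|E_p| > 1: demand is elastic.

-2.52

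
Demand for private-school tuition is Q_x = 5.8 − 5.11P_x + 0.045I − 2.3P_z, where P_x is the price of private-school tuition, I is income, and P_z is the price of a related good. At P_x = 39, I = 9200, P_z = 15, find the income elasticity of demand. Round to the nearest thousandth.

2.226

Substituting, Q_x = 5.8 − 5.11(39) + 0.045(9200) − 2.3(15) = 5.8 − 199.29 + 414 − 34.5 = 186.01.
∂Q_x/∂I = +0.045, so E_I = 0.045·(9200/186.01) ≈ 2.226.
E_I > 1: normal good (luxury).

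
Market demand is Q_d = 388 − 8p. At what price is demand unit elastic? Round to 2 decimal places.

For linear demand Q_d = a − bp, E = −bp/(a − bp). |E| = 1 ⇒ bp = a − bp ⇒ p = a/(2b).
p = 388/(2·8) = 24.25.

24.25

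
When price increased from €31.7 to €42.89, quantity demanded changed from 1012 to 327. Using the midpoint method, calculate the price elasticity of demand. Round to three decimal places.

-3.410

%Δq = (327 − 1012)/[(1012 + 327)/2] = -685/669.5 ≈ -1.0232.
%Δp = (42.89 − 31.7)/[(31.7 + 42.89)/2] = 11.19/37.295 ≈ 0.3000.
Arc elasticity E = %Δq/%Δp ≈ -1.0232/0.3000 ≈ -3.410.
|E| > 1: demand is elastic over this range.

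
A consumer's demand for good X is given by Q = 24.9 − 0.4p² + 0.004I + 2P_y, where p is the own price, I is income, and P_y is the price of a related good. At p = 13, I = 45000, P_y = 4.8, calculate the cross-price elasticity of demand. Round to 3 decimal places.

0.065

Substituting, Q = 24.9 − 0.4(13)² + 0.004(45000) + 2(4.8) = 24.9 − 67.6 + 180 + 9.6 = 146.9.
∂Q/∂P_y = +2, so E_xy = 2·(4.8/146.9) ≈ 0.065.
E_xy > 0: the goods are substitutes.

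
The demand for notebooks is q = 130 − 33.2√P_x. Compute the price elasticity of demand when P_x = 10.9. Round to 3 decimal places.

-2.688

At P_x = 10.9, q = 20.3897.
dq/dP_x = −33.2/(2√P_x) = −33.2/(2·3.3015).
Point elasticity E = (dq/dP_x)·(P_x/q) = -5.028 × 10.9/20.3897 ≈ -2.688.
|E| > 1, so demand is elastic at this price.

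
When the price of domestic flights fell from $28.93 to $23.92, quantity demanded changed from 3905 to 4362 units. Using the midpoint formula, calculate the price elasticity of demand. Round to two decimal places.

%Δq = (4362 − 3905)/[(3905 + 4362)/2] = 457/4133.5 ≈ 0.1106.
%Δp = (23.92 − 28.93)/[(28.93 + 23.92)/2] = -5.01/26.425 ≈ -0.1896.
Arc elasticity E = %Δq/%Δp ≈ 0.1106/-0.1896 ≈ -0.58.
|E| < 1: demand is inelastic over this range.

-0.58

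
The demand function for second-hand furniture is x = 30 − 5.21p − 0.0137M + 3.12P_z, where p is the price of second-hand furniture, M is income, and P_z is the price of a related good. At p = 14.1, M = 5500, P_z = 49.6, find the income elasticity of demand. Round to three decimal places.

At the given point, x = 30 − 5.21(14.1) − 0.0137(5500) + 3.12(49.6) = 30 − 73.461 − 75.35 + 154.752 = 35.941.
∂x/∂M = −0.0137, so E_I = -0.0137·(5500/35.941) ≈ -2.096.
E_I < 0: inferior good.

-2.096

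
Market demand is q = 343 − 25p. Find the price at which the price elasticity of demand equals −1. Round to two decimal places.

For linear demand q = a − bp, E = −bp/(a − bp). |E| = 1 ⇒ bp = a − bp ⇒ p = a/(2b).
p = 343/(2·25) = 6.86.

6.86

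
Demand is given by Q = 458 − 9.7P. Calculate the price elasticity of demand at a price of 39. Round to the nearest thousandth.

At P = 39, Q = 79.7.
dQ/dP = −9.7.
Point elasticity E = (dQ/dP)·(P/Q) = -9.7 × 39/79.7 ≈ -4.747.
|E| > 1, so demand is elastic at this price.

-4.747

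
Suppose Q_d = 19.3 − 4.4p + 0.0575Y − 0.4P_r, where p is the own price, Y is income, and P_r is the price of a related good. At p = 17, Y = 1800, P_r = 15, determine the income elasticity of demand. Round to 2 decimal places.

Substituting, Q_d = 19.3 − 4.4(17) + 0.0575(1800) − 0.4(15) = 19.3 − 74.8 + 103.5 − 6 = 42.
∂Q_d/∂Y = +0.0575, so E_I = 0.0575·(1800/42) ≈ 2.46.
E_I > 1: normal good (luxury).

2.46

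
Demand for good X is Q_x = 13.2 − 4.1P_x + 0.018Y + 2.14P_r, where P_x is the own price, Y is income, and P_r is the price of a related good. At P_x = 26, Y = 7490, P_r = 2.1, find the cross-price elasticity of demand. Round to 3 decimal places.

0.098

Substituting, Q_x = 13.2 − 4.1(26) + 0.018(7490) + 2.14(2.1) = 13.2 − 106.6 + 134.82 + 4.494 = 45.914.
∂Q_x/∂P_r = +2.14, so E_xy = 2.14·(2.1/45.914) ≈ 0.098.
E_xy > 0: the goods are substitutes.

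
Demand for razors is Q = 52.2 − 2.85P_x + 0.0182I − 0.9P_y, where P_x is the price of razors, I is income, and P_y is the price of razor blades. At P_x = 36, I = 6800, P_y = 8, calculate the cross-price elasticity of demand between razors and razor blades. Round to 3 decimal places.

Evaluating quantity at (P_x, I, P_y) gives Q = 52.2 − 2.85(36) + 0.0182(6800) − 0.9(8) = 52.2 − 102.6 + 123.76 − 7.2 = 66.16.
∂Q/∂P_y = −0.9, so E_xy = -0.9·(8/66.16) ≈ -0.109.
E_xy < 0: the goods are complements.

-0.109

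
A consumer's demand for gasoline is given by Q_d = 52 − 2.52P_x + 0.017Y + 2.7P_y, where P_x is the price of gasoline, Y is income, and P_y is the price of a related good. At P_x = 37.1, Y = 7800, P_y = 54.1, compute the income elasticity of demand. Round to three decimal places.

At the given point, Q_d = 52 − 2.52(37.1) + 0.017(7800) + 2.7(54.1) = 52 − 93.492 + 132.6 + 146.07 = 237.178.
∂Q_d/∂Y = +0.017, so E_I = 0.017·(7800/237.178) ≈ 0.559.
E_I ∈ (0,1): normal good (necessity).

0.559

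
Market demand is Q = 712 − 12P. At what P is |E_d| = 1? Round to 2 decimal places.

29.67

For linear demand Q = a − bP, E = −bP/(a − bP). |E| = 1 ⇒ bP = a − bP ⇒ P = a/(2b).
P = 712/(2·12) ≈ 29.67.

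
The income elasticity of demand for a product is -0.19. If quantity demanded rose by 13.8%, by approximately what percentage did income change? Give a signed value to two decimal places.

%ΔQ ≈ E × %ΔI ⇒ %ΔI = %ΔQ / E = (13.8%)/(-0.19) ≈ -72.63%.

-72.63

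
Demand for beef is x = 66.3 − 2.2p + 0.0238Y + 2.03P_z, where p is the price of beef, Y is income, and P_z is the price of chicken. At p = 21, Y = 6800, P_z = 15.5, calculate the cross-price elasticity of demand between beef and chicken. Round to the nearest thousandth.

0.147

x = 66.3 − 2.2(21) + 0.0238(6800) + 2.03(15.5) = 66.3 − 46.2 + 161.84 + 31.465 = 213.405.
∂x/∂P_z = +2.03, so E_xy = 2.03·(15.5/213.405) ≈ 0.147.
E_xy > 0: the goods are substitutes.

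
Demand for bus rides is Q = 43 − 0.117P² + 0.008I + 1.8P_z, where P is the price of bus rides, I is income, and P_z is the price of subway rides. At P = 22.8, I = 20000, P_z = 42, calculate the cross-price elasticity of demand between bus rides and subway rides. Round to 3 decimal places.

Substituting, Q = 43 − 0.117(22.8)² + 0.008(20000) + 1.8(42) = 43 − 60.8213 + 160 + 75.6 = 217.7787.
∂Q/∂P_z = +1.8, so E_xy = 1.8·(42/217.7787) ≈ 0.347.
E_xy > 0: the goods are substitutes.

0.347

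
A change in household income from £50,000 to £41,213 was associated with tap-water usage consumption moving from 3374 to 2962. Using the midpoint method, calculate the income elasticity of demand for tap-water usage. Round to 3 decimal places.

0.675

%ΔQ = (2962 − 3374)/[(3374+2962)/2] = -412/3168 ≈ -0.1301.
%ΔY = (41,213 − 50,000)/[(50,000+41,213)/2] = -8787/45606.5 ≈ -0.1927.
E_I = %ΔQ/%ΔY ≈ 0.675.
E_I ∈ (0,1): normal good (necessity).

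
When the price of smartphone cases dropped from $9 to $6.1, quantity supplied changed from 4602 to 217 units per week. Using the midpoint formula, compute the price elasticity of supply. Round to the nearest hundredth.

4.74

%Δq = (217 − 4602)/[(4602 + 217)/2] = -4385/2409.5 ≈ -1.8199.
%ΔP = (6.1 − 9)/[(9 + 6.1)/2] = -2.9/7.55 ≈ -0.3841.
Arc elasticity E = %Δq/%ΔP ≈ -1.8199/-0.3841 ≈ 4.74.
|E| > 1: supply is elastic over this range.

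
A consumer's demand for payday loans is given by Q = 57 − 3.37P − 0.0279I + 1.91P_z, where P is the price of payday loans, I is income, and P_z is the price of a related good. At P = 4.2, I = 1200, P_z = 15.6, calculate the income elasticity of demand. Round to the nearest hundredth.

At the given point, Q = 57 − 3.37(4.2) − 0.0279(1200) + 1.91(15.6) = 57 − 14.154 − 33.48 + 29.796 = 39.162.
∂Q/∂I = −0.0279, so E_I = -0.0279·(1200/39.162) ≈ -0.85.
E_I < 0: inferior good.

-0.85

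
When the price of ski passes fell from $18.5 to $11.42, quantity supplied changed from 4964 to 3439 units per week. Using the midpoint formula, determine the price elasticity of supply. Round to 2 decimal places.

0.77

%Δq = (3439 − 4964)/[(4964 + 3439)/2] = -1525/4201.5 ≈ -0.3630.
%ΔP = (11.42 − 18.5)/[(18.5 + 11.42)/2] = -7.08/14.96 ≈ -0.4733.
Arc elasticity E = %Δq/%ΔP ≈ -0.3630/-0.4733 ≈ 0.77.
|E| < 1: supply is inelastic over this range.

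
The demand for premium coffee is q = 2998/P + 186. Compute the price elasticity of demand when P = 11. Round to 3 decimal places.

-0.594

At P = 11, q = 458.5455.
dq/dP = −2998/P² = −24.7769.
Point elasticity E = (dq/dP)·(P/q) = -24.7769 × 11/458.5455 ≈ -0.594.
|E| < 1, so demand is inelastic at this price.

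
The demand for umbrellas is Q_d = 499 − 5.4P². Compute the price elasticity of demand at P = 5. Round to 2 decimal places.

-0.74

At P = 5, Q_d = 364.
dQ_d/dP = −2·5.4·P = −54.
Point elasticity E = (dQ_d/dP)·(P/Q_d) = -54 × 5/364 ≈ -0.74.
|E| < 1, so demand is inelastic at this price.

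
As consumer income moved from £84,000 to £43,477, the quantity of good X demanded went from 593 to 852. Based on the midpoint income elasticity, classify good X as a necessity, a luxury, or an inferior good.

%ΔQ = (852 − 593)/[(593+852)/2] = 259/722.5 ≈ 0.3585.
%ΔI = (43,477 − 84,000)/[(84,000+43,477)/2] = -40523/63738.5 ≈ -0.6358.
E_I = %ΔQ/%ΔI ≈ -0.564.
E_I < 0: inferior good.

inferior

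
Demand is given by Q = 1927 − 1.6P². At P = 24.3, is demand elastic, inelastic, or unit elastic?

At P = 24.3, Q = 982.216.
dQ/dP = −2·1.6·P = −77.76.
Point elasticity E = (dQ/dP)·(P/Q) = -77.76 × 24.3/982.216 ≈ -1.924.
|E| ≈ 1.924 > 1, so demand is elastic.

elastic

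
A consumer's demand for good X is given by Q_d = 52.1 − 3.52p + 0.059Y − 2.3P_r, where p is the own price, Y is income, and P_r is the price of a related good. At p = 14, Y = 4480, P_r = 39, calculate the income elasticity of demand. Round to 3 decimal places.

Q_d = 52.1 − 3.52(14) + 0.059(4480) − 2.3(39) = 52.1 − 49.28 + 264.32 − 89.7 = 177.44.
∂Q_d/∂Y = +0.059, so E_I = 0.059·(4480/177.44) ≈ 1.490.
E_I > 1: normal good (luxury).

1.490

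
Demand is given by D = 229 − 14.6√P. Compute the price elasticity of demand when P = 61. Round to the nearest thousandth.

At P = 61, D = 114.9704.
dD/dP = −14.6/(2√P) = −14.6/(2·7.8102).
Point elasticity E = (dD/dP)·(P/D) = -0.9347 × 61/114.9704 ≈ -0.496.
|E| < 1, so demand is inelastic at this price.

-0.496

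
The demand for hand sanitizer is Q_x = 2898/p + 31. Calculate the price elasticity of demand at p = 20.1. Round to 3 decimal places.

-0.823

At p = 20.1, Q_x = 175.1791.
dQ_x/dp = −2898/p² = −7.1731.
Point elasticity E = (dQ_x/dp)·(p/Q_x) = -7.1731 × 20.1/175.1791 ≈ -0.823.
|E| < 1, so demand is inelastic at this price.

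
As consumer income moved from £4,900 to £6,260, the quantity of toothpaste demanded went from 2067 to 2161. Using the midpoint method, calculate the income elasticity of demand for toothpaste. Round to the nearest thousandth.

0.182

%ΔQ = (2161 − 2067)/[(2067+2161)/2] = 94/2114 ≈ 0.0445.
%ΔI = (6,260 − 4,900)/[(4,900+6,260)/2] = 1360/5580 ≈ 0.2437.
E_I = %ΔQ/%ΔI ≈ 0.182.
E_I ∈ (0,1): normal good (necessity).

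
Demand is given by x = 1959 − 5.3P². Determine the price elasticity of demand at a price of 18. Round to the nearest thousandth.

-14.203

At P = 18, x = 241.8.
dx/dP = −2·5.3·P = −190.8.
Point elasticity E = (dx/dP)·(P/x) = -190.8 × 18/241.8 ≈ -14.203.
|E| > 1, so demand is elastic at this price.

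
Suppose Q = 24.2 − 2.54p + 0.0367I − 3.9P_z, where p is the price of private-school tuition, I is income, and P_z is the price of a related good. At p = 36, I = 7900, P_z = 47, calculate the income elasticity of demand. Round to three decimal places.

7.360

Q = 24.2 − 2.54(36) + 0.0367(7900) − 3.9(47) = 24.2 − 91.44 + 289.93 − 183.3 = 39.39.
∂Q/∂I = +0.0367, so E_I = 0.0367·(7900/39.39) ≈ 7.360.
E_I > 1: normal good (luxury).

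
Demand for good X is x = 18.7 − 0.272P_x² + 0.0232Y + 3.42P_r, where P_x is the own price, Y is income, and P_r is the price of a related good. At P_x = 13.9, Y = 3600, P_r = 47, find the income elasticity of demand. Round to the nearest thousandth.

At the given point, x = 18.7 − 0.272(13.9)² + 0.0232(3600) + 3.42(47) = 18.7 − 52.5531 + 83.52 + 160.74 = 210.4069.
∂x/∂Y = +0.0232, so E_I = 0.0232·(3600/210.4069) ≈ 0.397.
E_I ∈ (0,1): normal good (necessity).

0.397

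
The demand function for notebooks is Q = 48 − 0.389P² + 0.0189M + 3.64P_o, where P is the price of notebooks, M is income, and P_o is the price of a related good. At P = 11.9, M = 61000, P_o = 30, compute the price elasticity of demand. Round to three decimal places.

First evaluate Q: 48 − 0.389(11.9)² + 0.0189(61000) + 3.64(30) = 48 − 55.0863 + 1152.9 + 109.2 = 1255.0137.
∂Q/∂P = −2·0.389·P = -9.2582, so E_p = -9.2582·(11.9/1255.0137) ≈ -0.088.
|E_p| < 1: demand is inelastic.

-0.088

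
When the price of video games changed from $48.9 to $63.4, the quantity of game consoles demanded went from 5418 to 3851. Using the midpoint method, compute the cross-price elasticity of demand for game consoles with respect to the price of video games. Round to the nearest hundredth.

-1.31

%ΔQ_x = (3851 − 5418)/[(5418+3851)/2] = -1567/4634.5 ≈ -0.3381.
%ΔP_y = (63.4 − 48.9)/[(48.9+63.4)/2] ≈ 0.2582.
E_xy = -0.3381/0.2582 ≈ -1.31.
E_xy < 0, so game consoles and video games are complements.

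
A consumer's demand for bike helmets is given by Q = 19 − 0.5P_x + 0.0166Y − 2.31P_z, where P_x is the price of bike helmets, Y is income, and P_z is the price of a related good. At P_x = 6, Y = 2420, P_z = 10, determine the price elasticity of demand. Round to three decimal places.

First evaluate Q: 19 − 0.5(6) + 0.0166(2420) − 2.31(10) = 19 − 3 + 40.172 − 23.1 = 33.072.
∂Q/∂P_x = −0.5, so E_p = (−0.5)·(6/33.072) ≈ -0.091.
|E_p| < 1: demand is inelastic.

-0.091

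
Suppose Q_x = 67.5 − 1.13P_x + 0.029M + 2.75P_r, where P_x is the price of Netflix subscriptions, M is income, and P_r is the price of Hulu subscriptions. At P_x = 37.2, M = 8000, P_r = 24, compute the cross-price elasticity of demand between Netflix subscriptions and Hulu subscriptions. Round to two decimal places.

Substituting, Q_x = 67.5 − 1.13(37.2) + 0.029(8000) + 2.75(24) = 67.5 − 42.036 + 232 + 66 = 323.464.
∂Q_x/∂P_r = +2.75, so E_xy = 2.75·(24/323.464) ≈ 0.20.
E_xy > 0: the goods are substitutes.

0.20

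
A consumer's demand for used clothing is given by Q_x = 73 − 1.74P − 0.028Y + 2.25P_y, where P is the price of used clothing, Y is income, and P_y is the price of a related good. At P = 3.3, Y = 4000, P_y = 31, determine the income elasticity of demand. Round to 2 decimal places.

At the given point, Q_x = 73 − 1.74(3.3) − 0.028(4000) + 2.25(31) = 73 − 5.742 − 112 + 69.75 = 25.008.
∂Q_x/∂Y = −0.028, so E_I = -0.028·(4000/25.008) ≈ -4.48.
E_I < 0: inferior good.

-4.48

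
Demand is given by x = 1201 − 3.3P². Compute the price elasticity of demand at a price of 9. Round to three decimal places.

-0.573

At P = 9, x = 933.7.
dx/dP = −2·3.3·P = −59.4.
Point elasticity E = (dx/dP)·(P/x) = -59.4 × 9/933.7 ≈ -0.573.
|E| < 1, so demand is inelastic at this price.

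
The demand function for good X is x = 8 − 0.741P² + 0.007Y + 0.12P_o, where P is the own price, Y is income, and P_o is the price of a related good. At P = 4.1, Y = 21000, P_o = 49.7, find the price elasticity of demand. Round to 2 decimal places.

Evaluating quantity at (P, Y, P_o) gives x = 8 − 0.741(4.1)² + 0.007(21000) + 0.12(49.7) = 8 − 12.4562 + 147 + 5.964 = 148.5078.
∂x/∂P = −2·0.741·P = -6.0762, so E_p = -6.0762·(4.1/148.5078) ≈ -0.17.
|E_p| < 1: demand is inelastic.

-0.17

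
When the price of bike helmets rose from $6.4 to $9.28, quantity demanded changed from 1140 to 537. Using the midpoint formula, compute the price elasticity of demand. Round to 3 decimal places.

-1.958

%ΔQ = (537 − 1140)/[(1140 + 537)/2] = -603/838.5 ≈ -0.7191.
%ΔP = (9.28 − 6.4)/[(6.4 + 9.28)/2] = 2.88/7.84 ≈ 0.3673.
Arc elasticity E = %ΔQ/%ΔP ≈ -0.7191/0.3673 ≈ -1.958.
|E| > 1: demand is elastic over this range.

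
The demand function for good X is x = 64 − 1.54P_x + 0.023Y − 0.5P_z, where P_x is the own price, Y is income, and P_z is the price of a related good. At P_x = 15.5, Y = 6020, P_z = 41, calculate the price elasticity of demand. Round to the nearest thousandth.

First evaluate x: 64 − 1.54(15.5) + 0.023(6020) − 0.5(41) = 64 − 23.87 + 138.46 − 20.5 = 158.09.
∂x/∂P_x = −1.54, so E_p = (−1.54)·(15.5/158.09) ≈ -0.151.
|E_p| < 1: demand is inelastic.

-0.151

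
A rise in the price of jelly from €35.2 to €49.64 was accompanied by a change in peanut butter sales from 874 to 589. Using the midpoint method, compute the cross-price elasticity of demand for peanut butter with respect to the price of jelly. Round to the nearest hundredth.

-1.14

%ΔQ_x = (589 − 874)/[(874+589)/2] = -285/731.5 ≈ -0.3896.
%ΔP_y = (49.64 − 35.2)/[(35.2+49.64)/2] ≈ 0.3404.
E_xy = -0.3896/0.3404 ≈ -1.14.
E_xy < 0, so peanut butter and jelly are complements.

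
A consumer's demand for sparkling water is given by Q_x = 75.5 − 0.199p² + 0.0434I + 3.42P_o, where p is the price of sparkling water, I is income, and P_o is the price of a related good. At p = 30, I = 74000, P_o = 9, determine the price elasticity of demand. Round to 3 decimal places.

Q_x = 75.5 − 0.199(30)² + 0.0434(74000) + 3.42(9) = 75.5 − 179.1 + 3211.6 + 30.78 = 3138.78.
∂Q_x/∂p = −2·0.199·p = -11.94, so E_p = -11.94·(30/3138.78) ≈ -0.114.
|E_p| < 1: demand is inelastic.

-0.114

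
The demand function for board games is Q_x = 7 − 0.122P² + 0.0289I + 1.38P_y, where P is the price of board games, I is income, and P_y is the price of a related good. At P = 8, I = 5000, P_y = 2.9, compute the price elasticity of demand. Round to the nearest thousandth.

-0.106

Substituting, Q_x = 7 − 0.122(8)² + 0.0289(5000) + 1.38(2.9) = 7 − 7.808 + 144.5 + 4.002 = 147.694.
∂Q_x/∂P = −2·0.122·P = -1.952, so E_p = -1.952·(8/147.694) ≈ -0.106.
|E_p| < 1: demand is inelastic.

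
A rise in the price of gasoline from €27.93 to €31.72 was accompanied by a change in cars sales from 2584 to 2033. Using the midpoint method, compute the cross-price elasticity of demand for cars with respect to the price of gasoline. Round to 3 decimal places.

%ΔQ_x = (2033 − 2584)/[(2584+2033)/2] = -551/2308.5 ≈ -0.2387.
%ΔP_y = (31.72 − 27.93)/[(27.93+31.72)/2] ≈ 0.1271.
E_xy = -0.2387/0.1271 ≈ -1.878.
E_xy < 0, so cars and gasoline are complements.

-1.878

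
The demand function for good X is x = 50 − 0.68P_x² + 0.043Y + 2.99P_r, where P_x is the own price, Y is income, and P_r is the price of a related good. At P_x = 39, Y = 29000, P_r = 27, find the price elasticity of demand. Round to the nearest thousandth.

x = 50 − 0.68(39)² + 0.043(29000) + 2.99(27) = 50 − 1034.28 + 1247 + 80.73 = 343.45.
∂x/∂P_x = −2·0.68·P_x = -53.04, so E_p = -53.04·(39/343.45) ≈ -6.023.
|E_p| > 1: demand is elastic.

-6.023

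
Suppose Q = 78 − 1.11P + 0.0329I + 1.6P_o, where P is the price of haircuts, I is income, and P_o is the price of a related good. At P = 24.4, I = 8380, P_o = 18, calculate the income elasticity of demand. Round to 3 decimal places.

0.776

Evaluating quantity at (P, I, P_o) gives Q = 78 − 1.11(24.4) + 0.0329(8380) + 1.6(18) = 78 − 27.084 + 275.702 + 28.8 = 355.418.
∂Q/∂I = +0.0329, so E_I = 0.0329·(8380/355.418) ≈ 0.776.
E_I ∈ (0,1): normal good (necessity).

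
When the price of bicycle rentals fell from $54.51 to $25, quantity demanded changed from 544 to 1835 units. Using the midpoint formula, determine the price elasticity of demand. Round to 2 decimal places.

-1.46

%ΔQ = (1835 − 544)/[(544 + 1835)/2] = 1291/1189.5 ≈ 1.0853.
%ΔP = (25 − 54.51)/[(54.51 + 25)/2] = -29.51/39.755 ≈ -0.7423.
Arc elasticity E = %ΔQ/%ΔP ≈ 1.0853/-0.7423 ≈ -1.46.
|E| > 1: demand is elastic over this range.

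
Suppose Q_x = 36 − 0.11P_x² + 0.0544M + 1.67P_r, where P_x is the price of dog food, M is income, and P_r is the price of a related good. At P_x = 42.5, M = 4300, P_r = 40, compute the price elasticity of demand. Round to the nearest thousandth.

Evaluating quantity at (P_x, M, P_r) gives Q_x = 36 − 0.11(42.5)² + 0.0544(4300) + 1.67(40) = 36 − 198.6875 + 233.92 + 66.8 = 138.0325.
∂Q_x/∂P_x = −2·0.11·P_x = -9.35, so E_p = -9.35·(42.5/138.0325) ≈ -2.879.
|E_p| > 1: demand is elastic.

-2.879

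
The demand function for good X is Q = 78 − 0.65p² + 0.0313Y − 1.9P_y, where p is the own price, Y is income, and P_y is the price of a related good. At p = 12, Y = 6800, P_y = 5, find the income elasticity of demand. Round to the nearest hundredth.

Q = 78 − 0.65(12)² + 0.0313(6800) − 1.9(5) = 78 − 93.6 + 212.84 − 9.5 = 187.74.
∂Q/∂Y = +0.0313, so E_I = 0.0313·(6800/187.74) ≈ 1.13.
E_I > 1: normal good (luxury).

1.13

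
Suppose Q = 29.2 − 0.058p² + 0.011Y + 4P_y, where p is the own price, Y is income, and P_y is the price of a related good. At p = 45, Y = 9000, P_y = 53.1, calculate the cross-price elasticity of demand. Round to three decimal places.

0.952

Q = 29.2 − 0.058(45)² + 0.011(9000) + 4(53.1) = 29.2 − 117.45 + 99 + 212.4 = 223.15.
∂Q/∂P_y = +4, so E_xy = 4·(53.1/223.15) ≈ 0.952.
E_xy > 0: the goods are substitutes.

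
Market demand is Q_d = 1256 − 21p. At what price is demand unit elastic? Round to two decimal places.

29.90

For linear demand Q_d = a − bp, E = −bp/(a − bp). |E| = 1 ⇒ bp = a − bp ⇒ p = a/(2b).
p = 1256/(2·21) ≈ 29.90.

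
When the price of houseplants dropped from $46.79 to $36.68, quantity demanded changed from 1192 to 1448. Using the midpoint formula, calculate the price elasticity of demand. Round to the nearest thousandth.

-0.801

%ΔQ = (1448 − 1192)/[(1192 + 1448)/2] = 256/1320 ≈ 0.1939.
%Δp = (36.68 − 46.79)/[(46.79 + 36.68)/2] = -10.11/41.735 ≈ -0.2422.
Arc elasticity E = %ΔQ/%Δp ≈ 0.1939/-0.2422 ≈ -0.801.
|E| < 1: demand is inelastic over this range.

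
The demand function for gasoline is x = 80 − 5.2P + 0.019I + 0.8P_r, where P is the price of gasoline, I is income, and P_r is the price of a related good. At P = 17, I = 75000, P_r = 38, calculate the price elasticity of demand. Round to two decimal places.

-0.06

x = 80 − 5.2(17) + 0.019(75000) + 0.8(38) = 80 − 88.4 + 1425 + 30.4 = 1447.
∂x/∂P = −5.2, so E_p = (−5.2)·(17/1447) ≈ -0.06.
|E_p| < 1: demand is inelastic.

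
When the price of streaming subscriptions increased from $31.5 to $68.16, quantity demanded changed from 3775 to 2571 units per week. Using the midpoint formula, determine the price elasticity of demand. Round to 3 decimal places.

%ΔQ = (2571 − 3775)/[(3775 + 2571)/2] = -1204/3173 ≈ -0.3795.
%ΔP = (68.16 − 31.5)/[(31.5 + 68.16)/2] = 36.66/49.83 ≈ 0.7357.
Arc elasticity E = %ΔQ/%ΔP ≈ -0.3795/0.7357 ≈ -0.516.
|E| < 1: demand is inelastic over this range.

-0.516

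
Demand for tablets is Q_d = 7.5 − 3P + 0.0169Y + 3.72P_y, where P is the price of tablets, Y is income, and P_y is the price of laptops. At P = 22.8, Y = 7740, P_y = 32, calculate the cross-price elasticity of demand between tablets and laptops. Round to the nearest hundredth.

Q_d = 7.5 − 3(22.8) + 0.0169(7740) + 3.72(32) = 7.5 − 68.4 + 130.806 + 119.04 = 188.946.
∂Q_d/∂P_y = +3.72, so E_xy = 3.72·(32/188.946) ≈ 0.63.
E_xy > 0: the goods are substitutes.

0.63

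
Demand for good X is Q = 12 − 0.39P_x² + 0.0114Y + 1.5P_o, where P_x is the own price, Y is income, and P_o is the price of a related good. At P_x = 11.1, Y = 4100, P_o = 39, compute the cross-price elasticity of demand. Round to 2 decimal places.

Substituting, Q = 12 − 0.39(11.1)² + 0.0114(4100) + 1.5(39) = 12 − 48.0519 + 46.74 + 58.5 = 69.1881.
∂Q/∂P_o = +1.5, so E_xy = 1.5·(39/69.1881) ≈ 0.85.
E_xy > 0: the goods are substitutes.

0.85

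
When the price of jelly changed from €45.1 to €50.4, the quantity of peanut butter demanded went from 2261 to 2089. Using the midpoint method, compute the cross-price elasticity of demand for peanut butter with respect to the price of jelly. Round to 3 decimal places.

-0.712

%ΔQ_x = (2089 − 2261)/[(2261+2089)/2] = -172/2175 ≈ -0.0791.
%ΔP_y = (50.4 − 45.1)/[(45.1+50.4)/2] ≈ 0.1110.
E_xy = -0.0791/0.1110 ≈ -0.712.
E_xy < 0, so peanut butter and jelly are complements.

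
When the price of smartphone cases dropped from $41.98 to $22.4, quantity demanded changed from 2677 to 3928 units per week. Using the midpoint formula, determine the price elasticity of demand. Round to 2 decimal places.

-0.62

%Δq = (3928 − 2677)/[(2677 + 3928)/2] = 1251/3302.5 ≈ 0.3788.
%ΔP = (22.4 − 41.98)/[(41.98 + 22.4)/2] = -19.58/32.19 ≈ -0.6083.
Arc elasticity E = %Δq/%ΔP ≈ 0.3788/-0.6083 ≈ -0.62.
|E| < 1: demand is inelastic over this range.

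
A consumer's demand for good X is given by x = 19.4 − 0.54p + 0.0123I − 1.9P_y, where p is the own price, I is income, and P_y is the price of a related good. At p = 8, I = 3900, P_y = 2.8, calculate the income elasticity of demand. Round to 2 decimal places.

Evaluating quantity at (p, I, P_y) gives x = 19.4 − 0.54(8) + 0.0123(3900) − 1.9(2.8) = 19.4 − 4.32 + 47.97 − 5.32 = 57.73.
∂x/∂I = +0.0123, so E_I = 0.0123·(3900/57.73) ≈ 0.83.
E_I ∈ (0,1): normal good (necessity).

0.83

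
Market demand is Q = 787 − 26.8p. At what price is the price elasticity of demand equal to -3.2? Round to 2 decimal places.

Set −bp/(a − bp) = −3.2 ⇒ bp = 3.2(a − bp) ⇒ bp(1+3.2) = 3.2·a.
p = 3.2·787/(26.8·4.2) ≈ 22.37.

22.37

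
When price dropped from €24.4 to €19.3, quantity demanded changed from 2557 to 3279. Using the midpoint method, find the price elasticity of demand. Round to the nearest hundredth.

-1.06

%ΔQ = (3279 − 2557)/[(2557 + 3279)/2] = 722/2918 ≈ 0.2474.
%ΔP = (19.3 − 24.4)/[(24.4 + 19.3)/2] = -5.1/21.85 ≈ -0.2334.
Arc elasticity E = %ΔQ/%ΔP ≈ 0.2474/-0.2334 ≈ -1.06.
|E| > 1: demand is elastic over this range.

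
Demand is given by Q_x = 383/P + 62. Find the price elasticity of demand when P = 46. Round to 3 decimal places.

-0.118

At P = 46, Q_x = 70.3261.
dQ_x/dP = −383/P² = −0.181.
Point elasticity E = (dQ_x/dP)·(P/Q_x) = -0.181 × 46/70.3261 ≈ -0.118.
|E| < 1, so demand is inelastic at this price.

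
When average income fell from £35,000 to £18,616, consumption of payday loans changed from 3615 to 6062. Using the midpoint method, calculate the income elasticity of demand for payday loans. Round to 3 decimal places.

-0.827

%ΔQ = (6062 − 3615)/[(3615+6062)/2] = 2447/4838.5 ≈ 0.5057.
%ΔI = (18,616 − 35,000)/[(35,000+18,616)/2] = -16384/26808 ≈ -0.6112.
E_I = %ΔQ/%ΔI ≈ -0.827.
E_I < 0: inferior good.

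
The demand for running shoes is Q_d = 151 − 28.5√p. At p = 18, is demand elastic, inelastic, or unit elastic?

elastic

At p = 18, Q_d = 30.0847.
dQ_d/dp = −28.5/(2√p) = −28.5/(2·4.2426).
Point elasticity E = (dQ_d/dp)·(p/Q_d) = -3.3588 × 18/30.0847 ≈ -2.010.
|E| ≈ 2.010 > 1, so demand is elastic.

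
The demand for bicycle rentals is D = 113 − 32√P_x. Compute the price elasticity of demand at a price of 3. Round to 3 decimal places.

-0.481

At P_x = 3, D = 57.5744.
dD/dP_x = −32/(2√P_x) = −32/(2·1.7321).
Point elasticity E = (dD/dP_x)·(P_x/D) = -9.2376 × 3/57.5744 ≈ -0.481.
|E| < 1, so demand is inelastic at this price.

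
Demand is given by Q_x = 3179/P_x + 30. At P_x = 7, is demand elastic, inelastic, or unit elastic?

At P_x = 7, Q_x = 484.1429.
dQ_x/dP_x = −3179/P_x² = −64.8776.
Point elasticity E = (dQ_x/dP_x)·(P_x/Q_x) = -64.8776 × 7/484.1429 ≈ -0.938.
|E| ≈ 0.938 < 1, so demand is inelastic.

inelastic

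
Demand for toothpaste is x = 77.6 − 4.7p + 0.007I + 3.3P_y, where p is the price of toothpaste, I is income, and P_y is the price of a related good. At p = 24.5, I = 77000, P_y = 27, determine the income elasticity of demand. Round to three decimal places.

At the given point, x = 77.6 − 4.7(24.5) + 0.007(77000) + 3.3(27) = 77.6 − 115.15 + 539 + 89.1 = 590.55.
∂x/∂I = +0.007, so E_I = 0.007·(77000/590.55) ≈ 0.913.
E_I ∈ (0,1): normal good (necessity).

0.913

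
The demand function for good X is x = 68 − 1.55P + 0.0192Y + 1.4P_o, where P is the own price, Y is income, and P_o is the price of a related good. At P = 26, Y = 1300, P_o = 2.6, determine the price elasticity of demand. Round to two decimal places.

At the given point, x = 68 − 1.55(26) + 0.0192(1300) + 1.4(2.6) = 68 − 40.3 + 24.96 + 3.64 = 56.3.
∂x/∂P = −1.55, so E_p = (−1.55)·(26/56.3) ≈ -0.72.
|E_p| < 1: demand is inelastic.

-0.72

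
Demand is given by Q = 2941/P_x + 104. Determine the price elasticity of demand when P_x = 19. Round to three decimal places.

At P_x = 19, Q = 258.7895.
dQ/dP_x = −2941/P_x² = −8.1468.
Point elasticity E = (dQ/dP_x)·(P_x/Q) = -8.1468 × 19/258.7895 ≈ -0.598.
|E| < 1, so demand is inelastic at this price.

-0.598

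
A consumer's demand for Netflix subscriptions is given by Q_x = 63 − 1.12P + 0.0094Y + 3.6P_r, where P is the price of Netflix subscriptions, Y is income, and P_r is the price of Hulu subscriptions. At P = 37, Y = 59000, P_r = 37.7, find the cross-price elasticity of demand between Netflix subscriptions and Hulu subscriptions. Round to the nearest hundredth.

Q_x = 63 − 1.12(37) + 0.0094(59000) + 3.6(37.7) = 63 − 41.44 + 554.6 + 135.72 = 711.88.
∂Q_x/∂P_r = +3.6, so E_xy = 3.6·(37.7/711.88) ≈ 0.19.
E_xy > 0: the goods are substitutes.

0.19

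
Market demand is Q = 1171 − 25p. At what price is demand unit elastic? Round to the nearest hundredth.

For linear demand Q = a − bp, E = −bp/(a − bp). |E| = 1 ⇒ bp = a − bp ⇒ p = a/(2b).
p = 1171/(2·25) = 23.42.

23.42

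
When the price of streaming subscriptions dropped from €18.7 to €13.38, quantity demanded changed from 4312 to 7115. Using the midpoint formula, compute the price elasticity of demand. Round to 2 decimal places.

-1.48

%ΔQ = (7115 − 4312)/[(4312 + 7115)/2] = 2803/5713.5 ≈ 0.4906.
%Δp = (13.38 − 18.7)/[(18.7 + 13.38)/2] = -5.32/16.04 ≈ -0.3317.
Arc elasticity E = %ΔQ/%Δp ≈ 0.4906/-0.3317 ≈ -1.48.
|E| > 1: demand is elastic over this range.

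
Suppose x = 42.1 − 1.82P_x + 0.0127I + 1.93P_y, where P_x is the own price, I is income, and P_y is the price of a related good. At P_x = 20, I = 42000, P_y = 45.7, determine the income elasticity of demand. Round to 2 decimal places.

0.85

At the given point, x = 42.1 − 1.82(20) + 0.0127(42000) + 1.93(45.7) = 42.1 − 36.4 + 533.4 + 88.201 = 627.301.
∂x/∂I = +0.0127, so E_I = 0.0127·(42000/627.301) ≈ 0.85.
E_I ∈ (0,1): normal good (necessity).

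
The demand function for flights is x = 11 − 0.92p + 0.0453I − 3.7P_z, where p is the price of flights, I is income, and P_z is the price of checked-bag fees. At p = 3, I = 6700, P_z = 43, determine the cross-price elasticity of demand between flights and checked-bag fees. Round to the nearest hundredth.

Evaluating quantity at (p, I, P_z) gives x = 11 − 0.92(3) + 0.0453(6700) − 3.7(43) = 11 − 2.76 + 303.51 − 159.1 = 152.65.
∂x/∂P_z = −3.7, so E_xy = -3.7·(43/152.65) ≈ -1.04.
E_xy < 0: the goods are complements.

-1.04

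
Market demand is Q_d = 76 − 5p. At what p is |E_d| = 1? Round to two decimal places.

For linear demand Q_d = a − bp, E = −bp/(a − bp). |E| = 1 ⇒ bp = a − bp ⇒ p = a/(2b).
p = 76/(2·5) = 7.60.

7.60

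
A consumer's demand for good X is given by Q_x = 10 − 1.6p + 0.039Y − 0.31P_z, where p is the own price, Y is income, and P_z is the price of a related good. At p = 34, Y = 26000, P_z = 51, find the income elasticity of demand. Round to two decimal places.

Substituting, Q_x = 10 − 1.6(34) + 0.039(26000) − 0.31(51) = 10 − 54.4 + 1014 − 15.81 = 953.79.
∂Q_x/∂Y = +0.039, so E_I = 0.039·(26000/953.79) ≈ 1.06.
E_I > 1: normal good (luxury).

1.06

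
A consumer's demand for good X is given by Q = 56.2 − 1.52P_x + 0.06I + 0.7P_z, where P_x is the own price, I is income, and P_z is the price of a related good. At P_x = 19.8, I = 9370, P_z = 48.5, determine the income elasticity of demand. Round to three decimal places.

Evaluating quantity at (P_x, I, P_z) gives Q = 56.2 − 1.52(19.8) + 0.06(9370) + 0.7(48.5) = 56.2 − 30.096 + 562.2 + 33.95 = 622.254.
∂Q/∂I = +0.06, so E_I = 0.06·(9370/622.254) ≈ 0.903.
E_I ∈ (0,1): normal good (necessity).

0.903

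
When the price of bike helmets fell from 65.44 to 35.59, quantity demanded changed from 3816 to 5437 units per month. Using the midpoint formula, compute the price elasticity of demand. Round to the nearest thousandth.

-0.593

%ΔQ = (5437 − 3816)/[(3816 + 5437)/2] = 1621/4626.5 ≈ 0.3504.
%ΔP = (35.59 − 65.44)/[(65.44 + 35.59)/2] = -29.85/50.515 ≈ -0.5909.
Arc elasticity E = %ΔQ/%ΔP ≈ 0.3504/-0.5909 ≈ -0.593.
|E| < 1: demand is inelastic over this range.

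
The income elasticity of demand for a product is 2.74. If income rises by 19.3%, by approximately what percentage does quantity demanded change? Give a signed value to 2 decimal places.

52.88

%ΔQ ≈ E × %ΔI = (2.74) × (19.3%) ≈ 52.88%.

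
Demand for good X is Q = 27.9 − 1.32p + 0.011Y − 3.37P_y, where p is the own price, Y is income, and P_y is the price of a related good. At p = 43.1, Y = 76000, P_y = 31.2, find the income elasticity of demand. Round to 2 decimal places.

1.19

Substituting, Q = 27.9 − 1.32(43.1) + 0.011(76000) − 3.37(31.2) = 27.9 − 56.892 + 836 − 105.144 = 701.864.
∂Q/∂Y = +0.011, so E_I = 0.011·(76000/701.864) ≈ 1.19.
E_I > 1: normal good (luxury).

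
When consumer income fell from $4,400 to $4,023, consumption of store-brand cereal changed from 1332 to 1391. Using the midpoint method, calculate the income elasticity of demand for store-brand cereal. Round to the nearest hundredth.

-0.48

%ΔQ = (1391 − 1332)/[(1332+1391)/2] = 59/1361.5 ≈ 0.0433.
%ΔY = (4,023 − 4,400)/[(4,400+4,023)/2] = -377/4211.5 ≈ -0.0895.
E_I = %ΔQ/%ΔY ≈ -0.48.
E_I < 0: inferior good.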